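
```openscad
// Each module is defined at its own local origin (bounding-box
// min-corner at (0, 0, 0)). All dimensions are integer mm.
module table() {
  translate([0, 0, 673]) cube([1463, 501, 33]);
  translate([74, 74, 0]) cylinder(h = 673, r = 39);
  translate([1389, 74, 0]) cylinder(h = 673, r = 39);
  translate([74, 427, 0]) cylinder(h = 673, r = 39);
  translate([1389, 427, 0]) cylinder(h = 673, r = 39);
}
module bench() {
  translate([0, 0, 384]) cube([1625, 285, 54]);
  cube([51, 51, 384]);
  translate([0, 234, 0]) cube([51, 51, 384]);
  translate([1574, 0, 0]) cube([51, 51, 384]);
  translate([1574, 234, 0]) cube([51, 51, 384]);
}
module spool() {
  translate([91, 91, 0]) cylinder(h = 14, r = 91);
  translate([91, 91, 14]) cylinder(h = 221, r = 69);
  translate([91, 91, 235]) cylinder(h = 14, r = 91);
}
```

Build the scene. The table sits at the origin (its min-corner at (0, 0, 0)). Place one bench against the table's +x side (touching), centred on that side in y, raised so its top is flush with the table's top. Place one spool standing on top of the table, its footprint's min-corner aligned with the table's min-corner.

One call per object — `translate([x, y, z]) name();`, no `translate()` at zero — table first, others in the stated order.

table();
translate([1463, 108, 268]) bench();
translate([0, 0, 706]) spool();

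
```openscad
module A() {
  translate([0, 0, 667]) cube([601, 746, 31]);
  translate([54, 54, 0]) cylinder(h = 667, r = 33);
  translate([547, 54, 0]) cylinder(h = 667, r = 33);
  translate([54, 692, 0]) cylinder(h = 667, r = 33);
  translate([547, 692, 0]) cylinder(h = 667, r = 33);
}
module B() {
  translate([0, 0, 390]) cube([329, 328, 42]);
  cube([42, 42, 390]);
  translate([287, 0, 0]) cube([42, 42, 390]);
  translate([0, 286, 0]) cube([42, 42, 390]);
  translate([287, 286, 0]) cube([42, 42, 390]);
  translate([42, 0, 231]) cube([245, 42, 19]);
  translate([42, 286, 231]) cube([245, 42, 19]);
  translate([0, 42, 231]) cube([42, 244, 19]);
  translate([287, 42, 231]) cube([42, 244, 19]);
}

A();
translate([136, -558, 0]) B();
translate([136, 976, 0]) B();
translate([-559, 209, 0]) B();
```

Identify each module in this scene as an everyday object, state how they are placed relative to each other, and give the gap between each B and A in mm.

A is a table. B is a stool. Three stools sit around the table at the −y, +y, −x sides. The gap between each stool and the table is 230 mm.

Each stool's nearest face is 230 mm from the table's bounding box.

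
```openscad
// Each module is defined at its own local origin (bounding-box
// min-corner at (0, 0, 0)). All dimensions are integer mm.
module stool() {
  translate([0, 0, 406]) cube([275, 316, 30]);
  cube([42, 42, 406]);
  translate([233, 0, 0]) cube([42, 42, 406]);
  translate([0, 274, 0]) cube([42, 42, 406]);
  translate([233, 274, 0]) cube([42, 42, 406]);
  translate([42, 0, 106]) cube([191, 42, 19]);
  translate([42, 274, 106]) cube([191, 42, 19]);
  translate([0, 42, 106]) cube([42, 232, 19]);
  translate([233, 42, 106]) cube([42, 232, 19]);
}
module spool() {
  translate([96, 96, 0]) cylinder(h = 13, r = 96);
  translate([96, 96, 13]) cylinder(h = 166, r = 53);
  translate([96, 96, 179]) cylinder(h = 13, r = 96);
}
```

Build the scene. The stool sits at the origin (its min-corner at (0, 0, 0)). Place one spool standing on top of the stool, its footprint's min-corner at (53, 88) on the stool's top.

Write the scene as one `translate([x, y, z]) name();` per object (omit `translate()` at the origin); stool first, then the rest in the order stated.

stool();
translate([53, 88, 436]) spool();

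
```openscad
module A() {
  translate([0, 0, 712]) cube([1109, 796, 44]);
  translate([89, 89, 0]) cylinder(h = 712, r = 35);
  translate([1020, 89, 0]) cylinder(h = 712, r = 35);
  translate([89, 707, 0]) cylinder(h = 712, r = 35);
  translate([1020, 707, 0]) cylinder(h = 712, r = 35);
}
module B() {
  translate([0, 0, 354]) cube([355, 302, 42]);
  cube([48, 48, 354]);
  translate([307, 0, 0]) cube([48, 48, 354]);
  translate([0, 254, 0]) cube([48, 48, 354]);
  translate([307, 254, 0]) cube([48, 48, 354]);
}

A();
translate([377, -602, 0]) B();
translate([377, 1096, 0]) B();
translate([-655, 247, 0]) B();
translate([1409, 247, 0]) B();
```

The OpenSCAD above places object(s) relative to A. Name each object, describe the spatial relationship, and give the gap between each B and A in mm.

A is a table. B is a stool. Four stools sit around the table at the −y, +y, −x, +x sides. The gap between each stool and the table is 300 mm.

Each stool's nearest face is 300 mm from the table's bounding box.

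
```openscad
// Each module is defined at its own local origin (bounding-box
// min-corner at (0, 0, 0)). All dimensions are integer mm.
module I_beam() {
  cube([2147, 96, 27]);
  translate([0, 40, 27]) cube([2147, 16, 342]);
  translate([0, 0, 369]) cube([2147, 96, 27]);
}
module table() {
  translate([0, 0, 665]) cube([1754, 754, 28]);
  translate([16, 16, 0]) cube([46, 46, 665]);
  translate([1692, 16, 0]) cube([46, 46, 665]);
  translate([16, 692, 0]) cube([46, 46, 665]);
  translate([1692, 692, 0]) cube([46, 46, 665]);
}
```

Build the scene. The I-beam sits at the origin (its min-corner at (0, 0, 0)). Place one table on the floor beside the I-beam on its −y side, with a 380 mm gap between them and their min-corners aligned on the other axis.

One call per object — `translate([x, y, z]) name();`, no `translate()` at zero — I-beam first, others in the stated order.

I_beam();
translate([0, -1134, 0]) table();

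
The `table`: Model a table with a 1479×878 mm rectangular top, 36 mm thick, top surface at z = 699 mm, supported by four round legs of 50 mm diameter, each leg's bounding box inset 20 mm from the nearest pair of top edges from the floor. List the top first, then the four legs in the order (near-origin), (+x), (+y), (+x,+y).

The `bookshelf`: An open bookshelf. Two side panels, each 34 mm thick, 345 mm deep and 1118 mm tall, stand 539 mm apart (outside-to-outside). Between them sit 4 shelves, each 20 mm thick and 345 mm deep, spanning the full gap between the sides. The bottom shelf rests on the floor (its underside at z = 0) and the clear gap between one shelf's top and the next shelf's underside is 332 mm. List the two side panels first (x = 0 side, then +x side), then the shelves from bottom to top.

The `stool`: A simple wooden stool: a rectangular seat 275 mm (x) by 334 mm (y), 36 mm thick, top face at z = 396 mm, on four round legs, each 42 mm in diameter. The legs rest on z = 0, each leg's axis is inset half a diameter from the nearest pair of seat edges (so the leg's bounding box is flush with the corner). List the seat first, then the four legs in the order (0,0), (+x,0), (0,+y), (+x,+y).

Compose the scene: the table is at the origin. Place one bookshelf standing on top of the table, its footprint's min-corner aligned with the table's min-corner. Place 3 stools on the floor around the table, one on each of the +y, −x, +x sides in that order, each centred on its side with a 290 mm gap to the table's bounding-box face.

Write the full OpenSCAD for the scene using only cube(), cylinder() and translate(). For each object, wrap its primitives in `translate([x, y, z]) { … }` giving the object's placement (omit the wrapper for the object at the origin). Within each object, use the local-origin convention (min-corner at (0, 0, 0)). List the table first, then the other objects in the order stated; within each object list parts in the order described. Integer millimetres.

translate([0, 0, 663]) cube([1479, 878, 36]);
translate([45, 45, 0]) cylinder(h = 663, r = 25);
translate([1434, 45, 0]) cylinder(h = 663, r = 25);
translate([45, 833, 0]) cylinder(h = 663, r = 25);
translate([1434, 833, 0]) cylinder(h = 663, r = 25);
translate([0, 0, 699]) {
  cube([34, 345, 1118]);
  translate([505, 0, 0]) cube([34, 345, 1118]);
  translate([34, 0, 0]) cube([471, 345, 20]);
  translate([34, 0, 352]) cube([471, 345, 20]);
  translate([34, 0, 704]) cube([471, 345, 20]);
  translate([34, 0, 1056]) cube([471, 345, 20]);
}
translate([602, 1168, 0]) {
  translate([0, 0, 360]) cube([275, 334, 36]);
  translate([21, 21, 0]) cylinder(h = 360, r = 21);
  translate([254, 21, 0]) cylinder(h = 360, r = 21);
  translate([21, 313, 0]) cylinder(h = 360, r = 21);
  translate([254, 313, 0]) cylinder(h = 360, r = 21);
}
translate([-565, 272, 0]) {
  translate([0, 0, 360]) cube([275, 334, 36]);
  translate([21, 21, 0]) cylinder(h = 360, r = 21);
  translate([254, 21, 0]) cylinder(h = 360, r = 21);
  translate([21, 313, 0]) cylinder(h = 360, r = 21);
  translate([254, 313, 0]) cylinder(h = 360, r = 21);
}
translate([1769, 272, 0]) {
  translate([0, 0, 360]) cube([275, 334, 36]);
  translate([21, 21, 0]) cylinder(h = 360, r = 21);
  translate([254, 21, 0]) cylinder(h = 360, r = 21);
  translate([21, 313, 0]) cylinder(h = 360, r = 21);
  translate([254, 313, 0]) cylinder(h = 360, r = 21);
}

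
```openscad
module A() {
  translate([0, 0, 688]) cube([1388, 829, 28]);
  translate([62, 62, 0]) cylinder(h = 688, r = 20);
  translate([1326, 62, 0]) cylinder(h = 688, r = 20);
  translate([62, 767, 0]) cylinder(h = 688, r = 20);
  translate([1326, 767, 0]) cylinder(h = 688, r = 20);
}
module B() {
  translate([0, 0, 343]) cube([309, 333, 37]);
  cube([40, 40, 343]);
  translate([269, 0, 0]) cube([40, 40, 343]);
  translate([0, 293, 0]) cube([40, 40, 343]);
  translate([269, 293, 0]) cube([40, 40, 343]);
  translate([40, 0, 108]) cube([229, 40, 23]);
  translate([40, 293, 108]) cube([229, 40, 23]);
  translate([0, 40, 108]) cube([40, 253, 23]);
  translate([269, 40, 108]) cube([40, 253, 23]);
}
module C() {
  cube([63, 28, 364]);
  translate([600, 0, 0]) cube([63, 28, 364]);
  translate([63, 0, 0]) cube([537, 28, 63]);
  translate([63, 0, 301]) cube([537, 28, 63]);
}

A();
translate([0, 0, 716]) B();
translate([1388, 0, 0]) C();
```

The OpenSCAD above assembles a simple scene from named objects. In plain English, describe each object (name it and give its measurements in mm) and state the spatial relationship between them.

A is a table with a 1388×829 mm rectangular top, 28 mm thick, top surface at z = 716 mm, supported by four round legs of 40 mm diameter, each leg's bounding box inset 42 mm from the nearest pair of top edges, running from the floor.

B is a four-legged stool. The seat is a 309×333×37 mm slab whose top surface is at z = 380 mm; four square legs, each 40×40 mm in cross-section, run from the floor (z = 0) to the underside of the seat, each flush with a corner of the seat. Four stretchers, 40 mm wide and 23 mm tall, connect adjacent legs with their undersides at z = 108 mm, each running between the inner faces of the legs it joins and aligned with the legs' outer faces on the other axis.

C is a rectangular picture frame lying in the x–z plane (depth along y). The opening is 537 mm wide (x) by 238 mm tall (z), surrounded by a border 63 mm wide on all four sides. The frame is 28 mm deep and is made of two full-height vertical stiles with two horizontal rails fitted between them.

The stool is on top of the table. The picture frame is against the table's +x side, with their −y faces flush.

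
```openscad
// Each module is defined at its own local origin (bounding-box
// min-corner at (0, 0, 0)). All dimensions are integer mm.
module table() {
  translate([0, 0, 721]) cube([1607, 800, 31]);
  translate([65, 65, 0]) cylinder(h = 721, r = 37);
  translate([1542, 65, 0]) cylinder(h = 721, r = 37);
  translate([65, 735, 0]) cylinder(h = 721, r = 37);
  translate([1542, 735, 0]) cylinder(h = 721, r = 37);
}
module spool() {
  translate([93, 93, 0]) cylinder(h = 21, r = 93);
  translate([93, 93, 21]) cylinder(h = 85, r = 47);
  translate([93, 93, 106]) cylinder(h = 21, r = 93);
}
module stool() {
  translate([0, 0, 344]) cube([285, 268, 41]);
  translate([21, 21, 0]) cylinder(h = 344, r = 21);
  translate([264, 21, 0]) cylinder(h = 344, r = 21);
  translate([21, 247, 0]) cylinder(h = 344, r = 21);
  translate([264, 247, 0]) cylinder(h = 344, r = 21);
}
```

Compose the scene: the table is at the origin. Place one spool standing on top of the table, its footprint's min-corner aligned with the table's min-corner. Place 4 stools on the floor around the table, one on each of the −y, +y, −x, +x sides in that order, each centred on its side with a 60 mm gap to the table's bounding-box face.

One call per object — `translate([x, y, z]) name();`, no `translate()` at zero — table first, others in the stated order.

table();
translate([0, 0, 752]) spool();
translate([661, -328, 0]) stool();
translate([661, 860, 0]) stool();
translate([-345, 266, 0]) stool();
translate([1667, 266, 0]) stool();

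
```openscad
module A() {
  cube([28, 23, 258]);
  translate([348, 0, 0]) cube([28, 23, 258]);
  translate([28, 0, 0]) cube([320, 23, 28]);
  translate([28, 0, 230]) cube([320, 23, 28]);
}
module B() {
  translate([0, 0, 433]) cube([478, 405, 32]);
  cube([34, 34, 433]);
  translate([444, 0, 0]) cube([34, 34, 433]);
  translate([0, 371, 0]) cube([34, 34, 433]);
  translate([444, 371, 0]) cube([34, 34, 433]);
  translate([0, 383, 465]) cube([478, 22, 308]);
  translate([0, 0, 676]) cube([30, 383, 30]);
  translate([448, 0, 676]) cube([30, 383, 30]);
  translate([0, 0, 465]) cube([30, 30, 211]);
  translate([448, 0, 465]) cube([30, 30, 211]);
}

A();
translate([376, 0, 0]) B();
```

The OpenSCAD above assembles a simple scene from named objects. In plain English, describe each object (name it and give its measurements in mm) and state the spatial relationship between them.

A is a rectangular picture frame lying in the x–z plane (depth along y). The opening is 320 mm wide (x) by 202 mm tall (z), surrounded by a border 28 mm wide on all four sides. The frame is 23 mm deep and is made of two full-height vertical stiles with two horizontal rails fitted between them.

B is a chair: 478×405 mm seat, 32 mm thick, top at z = 465 mm, on four 34 mm square corner legs flush with the seat edges. A 22 mm thick backrest slab spans the full seat width, extending 308 mm above the seat top, its back face flush with the seat's +y edge. Two armrests of 30×30 mm section run along each side from the seat's front edge to the front of the backrest, top faces 241 mm above the seat top and outer faces flush with the seat's x-edges; a 30×30 mm post under the front of each armrest stands on the seat at the front corner.

The chair is against the picture frame's +x side, with their −y faces flush.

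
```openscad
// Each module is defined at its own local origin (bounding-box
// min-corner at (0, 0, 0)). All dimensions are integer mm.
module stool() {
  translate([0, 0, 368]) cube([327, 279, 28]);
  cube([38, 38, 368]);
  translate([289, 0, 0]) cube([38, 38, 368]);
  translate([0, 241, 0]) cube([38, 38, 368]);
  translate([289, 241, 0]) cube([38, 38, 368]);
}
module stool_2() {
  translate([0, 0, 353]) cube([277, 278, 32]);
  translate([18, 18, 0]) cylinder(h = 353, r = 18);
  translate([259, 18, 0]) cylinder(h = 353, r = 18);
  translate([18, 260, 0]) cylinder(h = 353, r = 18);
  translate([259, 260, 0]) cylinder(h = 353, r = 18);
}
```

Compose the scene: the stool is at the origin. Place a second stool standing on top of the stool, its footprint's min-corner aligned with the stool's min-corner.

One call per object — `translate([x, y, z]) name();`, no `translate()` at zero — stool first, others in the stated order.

stool();
translate([0, 0, 396]) stool_2();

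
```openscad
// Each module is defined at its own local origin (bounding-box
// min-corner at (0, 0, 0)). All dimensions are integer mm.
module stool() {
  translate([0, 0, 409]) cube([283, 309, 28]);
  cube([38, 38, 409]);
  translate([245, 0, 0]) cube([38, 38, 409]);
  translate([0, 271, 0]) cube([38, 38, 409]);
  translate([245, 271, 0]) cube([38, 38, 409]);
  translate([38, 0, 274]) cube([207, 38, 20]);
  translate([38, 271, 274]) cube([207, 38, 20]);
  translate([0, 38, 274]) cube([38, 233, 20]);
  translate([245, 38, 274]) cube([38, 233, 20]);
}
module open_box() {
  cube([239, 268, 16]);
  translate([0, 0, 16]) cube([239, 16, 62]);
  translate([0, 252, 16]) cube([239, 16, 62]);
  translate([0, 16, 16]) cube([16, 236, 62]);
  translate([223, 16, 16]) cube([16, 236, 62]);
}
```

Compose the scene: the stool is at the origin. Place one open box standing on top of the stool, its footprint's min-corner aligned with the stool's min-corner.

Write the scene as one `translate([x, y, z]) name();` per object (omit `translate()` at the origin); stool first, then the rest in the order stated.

stool();
translate([0, 0, 437]) open_box();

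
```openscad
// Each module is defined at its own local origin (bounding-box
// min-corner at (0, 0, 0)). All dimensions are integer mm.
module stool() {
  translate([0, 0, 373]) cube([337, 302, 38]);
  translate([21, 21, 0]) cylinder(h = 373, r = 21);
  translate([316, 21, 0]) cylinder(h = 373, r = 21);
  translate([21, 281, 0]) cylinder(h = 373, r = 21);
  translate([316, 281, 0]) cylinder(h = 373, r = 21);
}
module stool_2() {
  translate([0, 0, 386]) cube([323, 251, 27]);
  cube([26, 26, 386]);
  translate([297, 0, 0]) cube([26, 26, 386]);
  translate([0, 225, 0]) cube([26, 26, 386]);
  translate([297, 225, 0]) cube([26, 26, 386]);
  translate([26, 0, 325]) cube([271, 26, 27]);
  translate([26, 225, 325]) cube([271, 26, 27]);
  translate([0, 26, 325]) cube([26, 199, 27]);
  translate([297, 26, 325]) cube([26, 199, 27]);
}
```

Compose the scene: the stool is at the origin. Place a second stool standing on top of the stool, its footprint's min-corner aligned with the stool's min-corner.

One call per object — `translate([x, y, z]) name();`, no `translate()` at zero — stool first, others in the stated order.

stool();
translate([0, 0, 411]) stool_2();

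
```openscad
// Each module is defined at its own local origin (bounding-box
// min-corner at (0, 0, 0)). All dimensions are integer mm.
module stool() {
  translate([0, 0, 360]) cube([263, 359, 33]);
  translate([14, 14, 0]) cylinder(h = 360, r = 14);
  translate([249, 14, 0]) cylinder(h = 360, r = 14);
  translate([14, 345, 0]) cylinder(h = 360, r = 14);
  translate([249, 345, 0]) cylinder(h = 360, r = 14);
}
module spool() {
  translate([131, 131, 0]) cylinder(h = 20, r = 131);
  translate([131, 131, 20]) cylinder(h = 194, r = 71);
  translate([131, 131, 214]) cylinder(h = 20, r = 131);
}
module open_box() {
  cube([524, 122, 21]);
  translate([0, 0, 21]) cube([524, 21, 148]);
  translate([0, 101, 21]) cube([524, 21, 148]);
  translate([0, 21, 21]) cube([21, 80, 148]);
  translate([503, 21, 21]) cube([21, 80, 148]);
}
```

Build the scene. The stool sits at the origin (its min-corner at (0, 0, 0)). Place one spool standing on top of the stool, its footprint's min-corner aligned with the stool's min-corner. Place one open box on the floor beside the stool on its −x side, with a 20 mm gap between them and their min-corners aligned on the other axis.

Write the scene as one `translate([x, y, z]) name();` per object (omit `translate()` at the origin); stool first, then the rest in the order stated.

stool();
translate([0, 0, 393]) spool();
translate([-544, 0, 0]) open_box();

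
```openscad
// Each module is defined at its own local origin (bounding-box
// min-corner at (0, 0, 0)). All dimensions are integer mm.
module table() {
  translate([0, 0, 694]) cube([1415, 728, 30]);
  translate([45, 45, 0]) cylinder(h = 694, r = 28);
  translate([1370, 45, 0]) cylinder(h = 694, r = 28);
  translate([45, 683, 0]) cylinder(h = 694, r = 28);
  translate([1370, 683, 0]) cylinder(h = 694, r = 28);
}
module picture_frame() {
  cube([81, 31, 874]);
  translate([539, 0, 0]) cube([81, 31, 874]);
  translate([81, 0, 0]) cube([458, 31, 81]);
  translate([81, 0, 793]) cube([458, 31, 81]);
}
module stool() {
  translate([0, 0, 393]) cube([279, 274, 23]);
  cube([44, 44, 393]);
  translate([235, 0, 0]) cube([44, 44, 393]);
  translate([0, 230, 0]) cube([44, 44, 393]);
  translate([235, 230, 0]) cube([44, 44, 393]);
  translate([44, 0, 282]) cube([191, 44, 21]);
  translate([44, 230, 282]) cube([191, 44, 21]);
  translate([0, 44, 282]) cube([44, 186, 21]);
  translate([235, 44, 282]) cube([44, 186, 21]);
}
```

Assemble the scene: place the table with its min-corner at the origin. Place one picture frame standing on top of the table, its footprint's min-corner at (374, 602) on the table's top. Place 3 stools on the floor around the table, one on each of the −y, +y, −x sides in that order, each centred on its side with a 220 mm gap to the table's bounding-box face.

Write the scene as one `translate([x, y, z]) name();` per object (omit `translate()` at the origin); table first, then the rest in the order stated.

table();
translate([374, 602, 724]) picture_frame();
translate([568, -494, 0]) stool();
translate([568, 948, 0]) stool();
translate([-499, 227, 0]) stool();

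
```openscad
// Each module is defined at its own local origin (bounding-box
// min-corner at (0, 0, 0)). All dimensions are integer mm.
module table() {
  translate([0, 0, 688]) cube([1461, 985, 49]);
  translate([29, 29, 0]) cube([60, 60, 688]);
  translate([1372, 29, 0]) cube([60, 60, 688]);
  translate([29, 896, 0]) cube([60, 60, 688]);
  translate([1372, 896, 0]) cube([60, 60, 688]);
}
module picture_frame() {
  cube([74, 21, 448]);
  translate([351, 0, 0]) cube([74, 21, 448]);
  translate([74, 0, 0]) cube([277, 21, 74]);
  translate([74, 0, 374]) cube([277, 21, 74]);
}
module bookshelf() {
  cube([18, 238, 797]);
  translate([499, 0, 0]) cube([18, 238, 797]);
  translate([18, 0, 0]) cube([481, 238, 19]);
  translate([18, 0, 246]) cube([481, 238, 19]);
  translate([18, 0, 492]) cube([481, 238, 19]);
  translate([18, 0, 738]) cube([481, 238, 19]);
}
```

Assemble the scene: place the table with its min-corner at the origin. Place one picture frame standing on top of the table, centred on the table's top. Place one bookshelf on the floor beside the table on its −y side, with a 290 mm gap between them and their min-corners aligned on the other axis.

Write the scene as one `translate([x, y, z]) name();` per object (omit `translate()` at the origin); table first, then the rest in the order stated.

table();
translate([518, 482, 737]) picture_frame();
translate([0, -528, 0]) bookshelf();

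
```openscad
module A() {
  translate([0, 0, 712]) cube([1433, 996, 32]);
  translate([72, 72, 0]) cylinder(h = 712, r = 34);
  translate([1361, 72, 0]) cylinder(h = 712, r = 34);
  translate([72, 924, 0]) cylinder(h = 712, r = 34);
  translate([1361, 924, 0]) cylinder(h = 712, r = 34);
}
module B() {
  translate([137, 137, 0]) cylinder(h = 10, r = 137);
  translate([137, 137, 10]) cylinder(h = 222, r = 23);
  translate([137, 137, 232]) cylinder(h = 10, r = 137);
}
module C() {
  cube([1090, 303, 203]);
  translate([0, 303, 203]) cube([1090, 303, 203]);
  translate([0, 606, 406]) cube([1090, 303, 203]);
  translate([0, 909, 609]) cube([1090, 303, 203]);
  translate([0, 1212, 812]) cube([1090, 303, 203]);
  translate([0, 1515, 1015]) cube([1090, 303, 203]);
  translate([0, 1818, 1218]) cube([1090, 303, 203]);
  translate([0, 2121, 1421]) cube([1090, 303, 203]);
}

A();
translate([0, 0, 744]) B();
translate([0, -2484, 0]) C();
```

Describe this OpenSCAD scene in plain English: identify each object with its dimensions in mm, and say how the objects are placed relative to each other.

A is a rectangular dining table. The top is 1433×996×32 mm with its upper surface at z = 744 mm. It stands on four round legs of 68 mm diameter, each leg's bounding box inset 38 mm from the nearest pair of top edges, running from the floor to the underside of the top.

B is a spool: two coaxial disc flanges of radius 137 mm and thickness 10 mm, joined by a core cylinder of radius 23 mm and height 222 mm. The lower flange rests on z = 0 and the three cylinders share a vertical axis.

C is a straight staircase of 8 solid steps. Each step is 1090 mm wide (x), 303 mm deep (y, the going) and 203 mm tall (the rise). The first step rests on the floor; each subsequent step sits one going further in +y and one rise higher in +z, directly behind and above the previous step with no overlap.

The spool is on top of the table. The staircase is on the floor beside the table on its −y side.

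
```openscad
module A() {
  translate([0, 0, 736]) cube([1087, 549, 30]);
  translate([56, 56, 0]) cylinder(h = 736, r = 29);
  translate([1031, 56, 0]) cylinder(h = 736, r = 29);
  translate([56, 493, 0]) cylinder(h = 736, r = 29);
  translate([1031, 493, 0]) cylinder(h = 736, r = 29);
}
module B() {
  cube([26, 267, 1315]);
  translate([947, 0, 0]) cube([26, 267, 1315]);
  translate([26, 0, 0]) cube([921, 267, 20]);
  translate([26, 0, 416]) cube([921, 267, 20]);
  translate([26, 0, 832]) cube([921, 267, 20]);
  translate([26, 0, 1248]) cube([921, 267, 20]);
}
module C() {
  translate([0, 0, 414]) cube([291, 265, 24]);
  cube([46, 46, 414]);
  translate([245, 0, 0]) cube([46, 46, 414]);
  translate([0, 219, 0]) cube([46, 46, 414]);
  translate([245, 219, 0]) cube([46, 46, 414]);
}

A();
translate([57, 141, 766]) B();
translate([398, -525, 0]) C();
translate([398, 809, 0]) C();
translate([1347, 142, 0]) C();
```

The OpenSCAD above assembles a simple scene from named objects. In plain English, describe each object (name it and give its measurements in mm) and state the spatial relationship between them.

A is a table with a 1087×549 mm rectangular top, 30 mm thick, top surface at z = 766 mm, supported by four round legs of 58 mm diameter, each leg's bounding box inset 27 mm from the nearest pair of top edges, running from the floor.

B is a bookshelf 973 mm wide overall, 267 mm deep and 1315 mm tall. The two sides are 26 mm thick vertical panels. 4 horizontal shelves of 20 mm thickness span between the inner faces of the sides; the lowest shelf sits on the floor and shelves are stacked with a clear vertical gap of 396 mm between each pair.

C is a four-legged stool. The seat is 291×265 mm, 24 mm thick, top at z = 438 mm. It stands on four square legs, each 46×46 mm in cross-section, from z = 0 to the seat underside, each flush with a corner of the seat.

The bookshelf is on top of the table, centred. Three stools sit around the table at the −y, +y, +x sides.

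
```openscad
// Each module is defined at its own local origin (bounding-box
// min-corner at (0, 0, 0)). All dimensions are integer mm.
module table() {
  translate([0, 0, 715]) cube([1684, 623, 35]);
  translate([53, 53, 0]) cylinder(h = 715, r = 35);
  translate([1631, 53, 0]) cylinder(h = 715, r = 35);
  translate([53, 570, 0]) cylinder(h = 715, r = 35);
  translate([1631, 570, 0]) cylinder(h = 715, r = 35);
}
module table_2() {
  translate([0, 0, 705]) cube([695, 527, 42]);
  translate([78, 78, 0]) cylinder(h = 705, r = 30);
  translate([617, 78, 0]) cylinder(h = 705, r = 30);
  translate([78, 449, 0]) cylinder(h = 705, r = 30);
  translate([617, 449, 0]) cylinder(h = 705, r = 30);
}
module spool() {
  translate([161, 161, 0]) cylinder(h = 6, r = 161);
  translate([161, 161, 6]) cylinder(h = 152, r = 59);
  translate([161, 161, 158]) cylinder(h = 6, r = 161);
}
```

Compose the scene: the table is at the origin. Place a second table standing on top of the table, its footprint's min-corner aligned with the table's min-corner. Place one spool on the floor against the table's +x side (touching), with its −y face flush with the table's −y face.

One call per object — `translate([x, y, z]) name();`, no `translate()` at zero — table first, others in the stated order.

table();
translate([0, 0, 750]) table_2();
translate([1684, 0, 0]) spool();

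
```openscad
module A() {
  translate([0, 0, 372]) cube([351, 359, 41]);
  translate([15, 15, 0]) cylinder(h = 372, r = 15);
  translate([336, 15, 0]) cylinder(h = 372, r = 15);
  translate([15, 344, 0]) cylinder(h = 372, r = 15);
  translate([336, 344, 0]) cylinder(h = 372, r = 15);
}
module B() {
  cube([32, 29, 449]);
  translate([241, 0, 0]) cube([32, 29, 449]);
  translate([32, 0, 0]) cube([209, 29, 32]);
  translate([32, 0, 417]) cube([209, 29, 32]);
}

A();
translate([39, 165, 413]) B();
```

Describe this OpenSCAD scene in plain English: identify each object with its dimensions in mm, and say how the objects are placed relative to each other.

A is a four-legged stool. The seat is a 351×359×41 mm slab whose top surface is at z = 413 mm; four round legs, each 30 mm in diameter, run from the floor (z = 0) to the underside of the seat, each leg's axis is inset half a diameter from the nearest pair of seat edges (so the leg's bounding box is flush with the corner).

B is a rectangular picture frame lying in the x–z plane (depth along y). The opening is 209 mm wide (x) by 385 mm tall (z), surrounded by a border 32 mm wide on all four sides. The frame is 29 mm deep and is made of two full-height vertical stiles with two horizontal rails fitted between them.

The picture frame is on top of the stool, centred.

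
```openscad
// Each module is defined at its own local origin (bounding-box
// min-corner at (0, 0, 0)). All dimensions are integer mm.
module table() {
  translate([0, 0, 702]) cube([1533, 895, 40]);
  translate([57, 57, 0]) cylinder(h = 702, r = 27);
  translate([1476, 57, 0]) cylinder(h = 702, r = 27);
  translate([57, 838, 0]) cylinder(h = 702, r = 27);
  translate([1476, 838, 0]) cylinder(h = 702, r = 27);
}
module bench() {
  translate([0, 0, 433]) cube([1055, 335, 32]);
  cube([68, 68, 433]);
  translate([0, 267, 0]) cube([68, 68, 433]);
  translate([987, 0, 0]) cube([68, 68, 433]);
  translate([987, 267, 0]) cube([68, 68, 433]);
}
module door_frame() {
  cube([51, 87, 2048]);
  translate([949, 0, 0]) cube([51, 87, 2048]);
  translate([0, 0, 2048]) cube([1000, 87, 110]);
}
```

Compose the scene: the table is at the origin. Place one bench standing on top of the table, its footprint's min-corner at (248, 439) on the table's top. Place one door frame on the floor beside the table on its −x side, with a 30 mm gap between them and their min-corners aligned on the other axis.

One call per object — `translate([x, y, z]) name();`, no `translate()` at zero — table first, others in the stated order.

table();
translate([248, 439, 742]) bench();
translate([-1030, 0, 0]) door_frame();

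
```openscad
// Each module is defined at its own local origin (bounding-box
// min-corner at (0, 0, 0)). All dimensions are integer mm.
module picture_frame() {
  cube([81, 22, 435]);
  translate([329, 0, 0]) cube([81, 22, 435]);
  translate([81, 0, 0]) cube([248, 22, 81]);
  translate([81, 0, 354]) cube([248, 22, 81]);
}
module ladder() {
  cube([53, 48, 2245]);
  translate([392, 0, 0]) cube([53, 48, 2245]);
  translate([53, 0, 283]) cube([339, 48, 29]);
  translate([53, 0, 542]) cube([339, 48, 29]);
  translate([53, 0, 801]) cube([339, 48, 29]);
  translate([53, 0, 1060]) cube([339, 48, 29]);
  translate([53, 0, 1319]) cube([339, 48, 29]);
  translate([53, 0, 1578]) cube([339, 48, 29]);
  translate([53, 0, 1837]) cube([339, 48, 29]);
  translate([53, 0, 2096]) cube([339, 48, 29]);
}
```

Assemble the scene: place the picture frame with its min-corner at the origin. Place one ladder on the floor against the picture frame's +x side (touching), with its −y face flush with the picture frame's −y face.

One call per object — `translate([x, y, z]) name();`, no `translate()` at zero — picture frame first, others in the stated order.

picture_frame();
translate([410, 0, 0]) ladder();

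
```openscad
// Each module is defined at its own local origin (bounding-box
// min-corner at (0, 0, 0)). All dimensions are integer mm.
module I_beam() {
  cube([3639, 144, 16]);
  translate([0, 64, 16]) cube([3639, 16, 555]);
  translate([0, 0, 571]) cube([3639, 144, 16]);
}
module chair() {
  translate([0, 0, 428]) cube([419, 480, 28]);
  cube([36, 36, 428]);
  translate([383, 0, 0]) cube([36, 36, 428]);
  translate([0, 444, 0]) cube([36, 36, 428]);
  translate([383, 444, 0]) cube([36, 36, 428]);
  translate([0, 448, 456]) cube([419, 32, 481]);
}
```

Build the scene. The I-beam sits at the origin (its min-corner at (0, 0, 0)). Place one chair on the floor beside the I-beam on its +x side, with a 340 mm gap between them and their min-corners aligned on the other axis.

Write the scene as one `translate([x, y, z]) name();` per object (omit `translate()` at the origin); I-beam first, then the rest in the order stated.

I_beam();
translate([3979, 0, 0]) chair();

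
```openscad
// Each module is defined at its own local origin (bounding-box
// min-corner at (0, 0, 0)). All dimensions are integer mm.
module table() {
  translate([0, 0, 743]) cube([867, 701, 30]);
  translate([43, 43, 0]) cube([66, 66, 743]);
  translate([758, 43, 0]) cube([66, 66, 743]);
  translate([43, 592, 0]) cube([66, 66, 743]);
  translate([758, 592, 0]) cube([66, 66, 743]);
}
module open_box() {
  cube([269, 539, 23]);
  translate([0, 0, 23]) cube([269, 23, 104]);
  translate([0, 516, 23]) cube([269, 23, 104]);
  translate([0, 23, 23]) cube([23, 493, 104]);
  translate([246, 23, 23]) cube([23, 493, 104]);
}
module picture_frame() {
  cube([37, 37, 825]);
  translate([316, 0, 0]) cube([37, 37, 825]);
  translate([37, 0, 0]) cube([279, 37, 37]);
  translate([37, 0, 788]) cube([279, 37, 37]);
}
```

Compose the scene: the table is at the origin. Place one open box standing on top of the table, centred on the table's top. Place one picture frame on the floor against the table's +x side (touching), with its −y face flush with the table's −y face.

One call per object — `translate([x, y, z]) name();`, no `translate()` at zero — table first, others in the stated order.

table();
translate([299, 81, 773]) open_box();
translate([867, 0, 0]) picture_frame();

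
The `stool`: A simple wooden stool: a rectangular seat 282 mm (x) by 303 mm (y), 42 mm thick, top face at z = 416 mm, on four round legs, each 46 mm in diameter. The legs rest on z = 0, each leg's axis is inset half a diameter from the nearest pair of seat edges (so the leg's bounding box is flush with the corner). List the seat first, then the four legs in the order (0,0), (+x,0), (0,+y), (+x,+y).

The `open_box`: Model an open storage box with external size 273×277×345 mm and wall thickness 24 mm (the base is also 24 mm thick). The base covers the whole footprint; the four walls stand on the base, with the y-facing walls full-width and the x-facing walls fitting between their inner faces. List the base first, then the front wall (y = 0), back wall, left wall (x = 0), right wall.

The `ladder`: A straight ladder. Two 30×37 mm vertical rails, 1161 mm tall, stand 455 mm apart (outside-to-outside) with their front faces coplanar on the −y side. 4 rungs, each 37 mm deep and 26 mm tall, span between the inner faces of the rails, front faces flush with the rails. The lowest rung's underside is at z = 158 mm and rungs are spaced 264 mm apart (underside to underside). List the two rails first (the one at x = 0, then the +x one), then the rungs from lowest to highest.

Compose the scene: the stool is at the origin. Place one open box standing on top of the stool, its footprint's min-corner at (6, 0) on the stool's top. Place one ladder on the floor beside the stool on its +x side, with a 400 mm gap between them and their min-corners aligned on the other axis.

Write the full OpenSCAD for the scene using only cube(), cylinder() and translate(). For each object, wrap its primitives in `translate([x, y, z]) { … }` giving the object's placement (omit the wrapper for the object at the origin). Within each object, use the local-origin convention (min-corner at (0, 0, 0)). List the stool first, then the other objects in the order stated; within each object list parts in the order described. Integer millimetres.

translate([0, 0, 374]) cube([282, 303, 42]);
translate([23, 23, 0]) cylinder(h = 374, r = 23);
translate([259, 23, 0]) cylinder(h = 374, r = 23);
translate([23, 280, 0]) cylinder(h = 374, r = 23);
translate([259, 280, 0]) cylinder(h = 374, r = 23);
translate([6, 0, 416]) {
  cube([273, 277, 24]);
  translate([0, 0, 24]) cube([273, 24, 321]);
  translate([0, 253, 24]) cube([273, 24, 321]);
  translate([0, 24, 24]) cube([24, 229, 321]);
  translate([249, 24, 24]) cube([24, 229, 321]);
}
translate([682, 0, 0]) {
  cube([30, 37, 1161]);
  translate([425, 0, 0]) cube([30, 37, 1161]);
  translate([30, 0, 158]) cube([395, 37, 26]);
  translate([30, 0, 422]) cube([395, 37, 26]);
  translate([30, 0, 686]) cube([395, 37, 26]);
  translate([30, 0, 950]) cube([395, 37, 26]);
}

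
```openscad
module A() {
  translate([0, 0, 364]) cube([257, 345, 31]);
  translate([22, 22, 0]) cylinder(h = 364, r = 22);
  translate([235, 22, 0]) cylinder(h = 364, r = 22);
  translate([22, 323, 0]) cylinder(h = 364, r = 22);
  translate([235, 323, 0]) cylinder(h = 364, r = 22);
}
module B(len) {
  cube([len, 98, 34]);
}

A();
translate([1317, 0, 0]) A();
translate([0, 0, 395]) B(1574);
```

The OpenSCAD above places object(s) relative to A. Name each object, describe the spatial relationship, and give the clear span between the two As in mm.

A is a stool. B is a beam. A beam spans the tops of two stools. The clear span between the two stools is 1060 mm.

Second stool starts at x = 1317; first ends at x = 257; clear span = 1317 − 257 = 1060 mm.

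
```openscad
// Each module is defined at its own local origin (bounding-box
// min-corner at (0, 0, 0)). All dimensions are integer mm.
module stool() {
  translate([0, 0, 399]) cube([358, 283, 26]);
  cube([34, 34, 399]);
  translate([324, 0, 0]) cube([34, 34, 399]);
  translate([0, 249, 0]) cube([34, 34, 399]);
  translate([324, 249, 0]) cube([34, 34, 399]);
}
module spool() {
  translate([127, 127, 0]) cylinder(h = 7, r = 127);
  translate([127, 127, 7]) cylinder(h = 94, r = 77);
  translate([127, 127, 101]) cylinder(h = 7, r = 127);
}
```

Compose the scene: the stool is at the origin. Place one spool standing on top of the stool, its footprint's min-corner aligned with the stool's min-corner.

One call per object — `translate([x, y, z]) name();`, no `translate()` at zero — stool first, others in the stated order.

stool();
translate([0, 0, 425]) spool();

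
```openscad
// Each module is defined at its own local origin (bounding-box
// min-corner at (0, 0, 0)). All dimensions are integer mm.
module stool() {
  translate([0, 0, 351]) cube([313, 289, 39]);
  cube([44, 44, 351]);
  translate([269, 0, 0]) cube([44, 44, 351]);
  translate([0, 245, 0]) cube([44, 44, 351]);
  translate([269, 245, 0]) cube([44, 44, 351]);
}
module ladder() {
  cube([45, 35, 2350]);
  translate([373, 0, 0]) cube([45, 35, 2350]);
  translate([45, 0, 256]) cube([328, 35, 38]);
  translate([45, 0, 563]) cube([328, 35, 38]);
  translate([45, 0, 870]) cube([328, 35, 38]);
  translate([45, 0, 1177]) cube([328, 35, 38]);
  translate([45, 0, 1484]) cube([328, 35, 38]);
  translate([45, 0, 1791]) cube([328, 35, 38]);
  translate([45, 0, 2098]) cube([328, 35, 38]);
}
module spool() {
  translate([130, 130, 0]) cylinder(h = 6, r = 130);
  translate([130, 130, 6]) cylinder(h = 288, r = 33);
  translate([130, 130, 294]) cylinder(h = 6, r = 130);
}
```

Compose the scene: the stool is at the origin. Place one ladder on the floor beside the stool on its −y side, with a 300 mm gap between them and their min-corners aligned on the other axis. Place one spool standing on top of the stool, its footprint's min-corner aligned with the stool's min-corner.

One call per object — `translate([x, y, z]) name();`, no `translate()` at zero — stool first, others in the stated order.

stool();
translate([0, -335, 0]) ladder();
translate([0, 0, 390]) spool();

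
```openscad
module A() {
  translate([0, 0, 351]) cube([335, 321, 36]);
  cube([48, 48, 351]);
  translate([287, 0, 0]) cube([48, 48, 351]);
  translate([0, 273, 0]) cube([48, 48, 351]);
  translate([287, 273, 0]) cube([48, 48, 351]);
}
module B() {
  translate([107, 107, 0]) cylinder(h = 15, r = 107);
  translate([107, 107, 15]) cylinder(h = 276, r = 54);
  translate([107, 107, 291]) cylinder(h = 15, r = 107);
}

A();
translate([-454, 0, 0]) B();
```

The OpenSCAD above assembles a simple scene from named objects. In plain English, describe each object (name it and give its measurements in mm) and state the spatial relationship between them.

A is a four-legged stool. The seat is 335×321 mm, 36 mm thick, top at z = 387 mm. It stands on four square legs, each 48×48 mm in cross-section, from z = 0 to the seat underside, each flush with a corner of the seat.

B is a spool: two coaxial disc flanges of radius 107 mm and thickness 15 mm, joined by a core cylinder of radius 54 mm and height 276 mm. The lower flange rests on z = 0 and the three cylinders share a vertical axis.

The spool is on the floor beside the stool on its −x side.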